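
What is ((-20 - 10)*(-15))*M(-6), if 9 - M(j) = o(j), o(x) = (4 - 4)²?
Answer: 4050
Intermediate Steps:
o(x) = 0 (o(x) = 0² = 0)
M(j) = 9 (M(j) = 9 - 1*0 = 9 + 0 = 9)
((-20 - 10)*(-15))*M(-6) = ((-20 - 10)*(-15))*9 = -30*(-15)*9 = 450*9 = 4050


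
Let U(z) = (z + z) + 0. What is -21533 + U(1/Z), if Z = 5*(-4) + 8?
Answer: -129199/6 ≈ -21533.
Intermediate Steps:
Z = -12 (Z = -20 + 8 = -12)
U(z) = 2*z (U(z) = 2*z + 0 = 2*z)
-21533 + U(1/Z) = -21533 + 2/(-12) = -21533 + 2*(-1/12) = -21533 - ⅙ = -129199/6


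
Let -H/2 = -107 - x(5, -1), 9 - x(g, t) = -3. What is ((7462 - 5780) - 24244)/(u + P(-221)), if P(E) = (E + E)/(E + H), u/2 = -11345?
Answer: 11281/11358 ≈ 0.99322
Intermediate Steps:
u = -22690 (u = 2*(-11345) = -22690)
x(g, t) = 12 (x(g, t) = 9 - 1*(-3) = 9 + 3 = 12)
H = 238 (H = -2*(-107 - 1*12) = -2*(-107 - 12) = -2*(-119) = 238)
P(E) = 2*E/(238 + E) (P(E) = (E + E)/(E + 238) = (2*E)/(238 + E) = 2*E/(238 + E))
((7462 - 5780) - 24244)/(u + P(-221)) = ((7462 - 5780) - 24244)/(-22690 + 2*(-221)/(238 - 221)) = (1682 - 24244)/(-22690 + 2*(-221)/17) = -22562/(-22690 + 2*(-221)*(1/17)) = -22562/(-22690 - 26) = -22562/(-22716) = -22562*(-1/22716) = 11281/11358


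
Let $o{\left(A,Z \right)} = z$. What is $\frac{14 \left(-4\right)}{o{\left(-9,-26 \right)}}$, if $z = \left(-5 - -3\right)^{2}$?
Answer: $-14$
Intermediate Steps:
$z = 4$ ($z = \left(-5 + 3\right)^{2} = \left(-2\right)^{2} = 4$)
$o{\left(A,Z \right)} = 4$
$\frac{14 \left(-4\right)}{o{\left(-9,-26 \right)}} = \frac{14 \left(-4\right)}{4} = \left(-56\right) \frac{1}{4} = -14$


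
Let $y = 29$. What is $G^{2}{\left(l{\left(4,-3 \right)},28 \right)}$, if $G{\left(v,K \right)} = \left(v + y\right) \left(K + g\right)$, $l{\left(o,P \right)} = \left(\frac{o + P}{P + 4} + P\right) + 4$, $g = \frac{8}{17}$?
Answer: $\frac{225120016}{289} \approx 7.7896 \cdot 10^{5}$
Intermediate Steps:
$g = \frac{8}{17}$ ($g = 8 \cdot \frac{1}{17} = \frac{8}{17} \approx 0.47059$)
$l{\left(o,P \right)} = 4 + P + \frac{P + o}{4 + P}$ ($l{\left(o,P \right)} = \left(\frac{P + o}{4 + P} + P\right) + 4 = \left(P + \frac{P + o}{4 + P}\right) + 4 = 4 + P + \frac{P + o}{4 + P}$)
$G{\left(v,K \right)} = \left(29 + v\right) \left(\frac{8}{17} + K\right)$ ($G{\left(v,K \right)} = \left(v + 29\right) \left(K + \frac{8}{17}\right) = \left(29 + v\right) \left(\frac{8}{17} + K\right)$)
$G^{2}{\left(l{\left(4,-3 \right)},28 \right)} = \left(\frac{232}{17} + 29 \cdot 28 + \frac{8 \frac{16 + 4 + \left(-3\right)^{2} + 9 \left(-3\right)}{4 - 3}}{17} + 28 \frac{16 + 4 + \left(-3\right)^{2} + 9 \left(-3\right)}{4 - 3}\right)^{2} = \left(\frac{232}{17} + 812 + \frac{8 \frac{16 + 4 + 9 - 27}{1}}{17} + 28 \frac{16 + 4 + 9 - 27}{1}\right)^{2} = \left(\frac{232}{17} + 812 + \frac{8 \cdot 1 \cdot 2}{17} + 28 \cdot 1 \cdot 2\right)^{2} = \left(\frac{232}{17} + 812 + \frac{8}{17} \cdot 2 + 28 \cdot 2\right)^{2} = \left(\frac{232}{17} + 812 + \frac{16}{17} + 56\right)^{2} = \left(\frac{15004}{17}\right)^{2} = \frac{225120016}{289}$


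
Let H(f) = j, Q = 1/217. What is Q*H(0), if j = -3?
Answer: -3/217 ≈ -0.013825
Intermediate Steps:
Q = 1/217 ≈ 0.0046083
H(f) = -3
Q*H(0) = (1/217)*(-3) = -3/217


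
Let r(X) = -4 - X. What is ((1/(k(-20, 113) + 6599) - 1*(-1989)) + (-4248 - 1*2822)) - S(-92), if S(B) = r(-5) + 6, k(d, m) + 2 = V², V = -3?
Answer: -33611327/6606 ≈ -5088.0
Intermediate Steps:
k(d, m) = 7 (k(d, m) = -2 + (-3)² = -2 + 9 = 7)
S(B) = 7 (S(B) = (-4 - 1*(-5)) + 6 = (-4 + 5) + 6 = 1 + 6 = 7)
((1/(k(-20, 113) + 6599) - 1*(-1989)) + (-4248 - 1*2822)) - S(-92) = ((1/(7 + 6599) - 1*(-1989)) + (-4248 - 1*2822)) - 1*7 = ((1/6606 + 1989) + (-4248 - 2822)) - 7 = ((1/6606 + 1989) - 7070) - 7 = (13139335/6606 - 7070) - 7 = -33565085/6606 - 7 = -33611327/6606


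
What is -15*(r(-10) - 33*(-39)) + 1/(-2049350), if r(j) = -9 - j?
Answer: -39593442001/2049350 ≈ -19320.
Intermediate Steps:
-15*(r(-10) - 33*(-39)) + 1/(-2049350) = -15*((-9 - 1*(-10)) - 33*(-39)) + 1/(-2049350) = -15*((-9 + 10) + 1287) - 1/2049350 = -15*(1 + 1287) - 1/2049350 = -15*1288 - 1/2049350 = -19320 - 1/2049350 = -39593442001/2049350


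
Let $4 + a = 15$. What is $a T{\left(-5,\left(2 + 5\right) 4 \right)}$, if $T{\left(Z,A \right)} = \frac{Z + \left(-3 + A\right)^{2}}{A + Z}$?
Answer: $\frac{6820}{23} \approx 296.52$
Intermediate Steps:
$a = 11$ ($a = -4 + 15 = 11$)
$T{\left(Z,A \right)} = \frac{Z + \left(-3 + A\right)^{2}}{A + Z}$
$a T{\left(-5,\left(2 + 5\right) 4 \right)} = 11 \frac{-5 + \left(-3 + \left(2 + 5\right) 4\right)^{2}}{\left(2 + 5\right) 4 - 5} = 11 \frac{-5 + \left(-3 + 7 \cdot 4\right)^{2}}{7 \cdot 4 - 5} = 11 \frac{-5 + \left(-3 + 28\right)^{2}}{28 - 5} = 11 \frac{-5 + 25^{2}}{23} = 11 \frac{-5 + 625}{23} = 11 \cdot \frac{1}{23} \cdot 620 = 11 \cdot \frac{620}{23} = \frac{6820}{23}$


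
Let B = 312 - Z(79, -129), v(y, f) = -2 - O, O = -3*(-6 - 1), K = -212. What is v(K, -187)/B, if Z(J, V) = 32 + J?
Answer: -23/201 ≈ -0.11443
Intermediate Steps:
O = 21 (O = -3*(-7) = 21)
v(y, f) = -23 (v(y, f) = -2 - 1*21 = -2 - 21 = -23)
B = 201 (B = 312 - (32 + 79) = 312 - 1*111 = 312 - 111 = 201)
v(K, -187)/B = -23/201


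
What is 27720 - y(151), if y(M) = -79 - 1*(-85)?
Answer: 27714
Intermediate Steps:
y(M) = 6 (y(M) = -79 + 85 = 6)
27720 - y(151) = 27720 - 1*6 = 27720 - 6 = 27714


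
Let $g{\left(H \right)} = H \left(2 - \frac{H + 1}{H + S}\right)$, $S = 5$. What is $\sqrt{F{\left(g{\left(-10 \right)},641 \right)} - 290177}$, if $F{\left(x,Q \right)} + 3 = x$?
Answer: $i \sqrt{290182} \approx 538.69 i$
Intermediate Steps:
$g{\left(H \right)} = H \left(2 - \frac{1 + H}{5 + H}\right)$ ($g{\left(H \right)} = H \left(2 - \frac{H + 1}{H + 5}\right) = H \left(2 - \frac{1 + H}{5 + H}\right)$)
$F{\left(x,Q \right)} = -3 + x$
$\sqrt{F{\left(g{\left(-10 \right)},641 \right)} - 290177} = \sqrt{\left(-3 - \frac{10 \left(9 - 10\right)}{5 - 10}\right) - 290177} = \sqrt{\left(-3 - 10 \frac{1}{-5} \left(-1\right)\right) - 290177} = \sqrt{\left(-3 - \left(-2\right) \left(-1\right)\right) - 290177} = \sqrt{\left(-3 - 2\right) - 290177} = \sqrt{-5 - 290177} = \sqrt{-290182} = i \sqrt{290182}$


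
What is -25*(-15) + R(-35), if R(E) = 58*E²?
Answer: 71425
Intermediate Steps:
-25*(-15) + R(-35) = -25*(-15) + 58*(-35)² = 375 + 58*1225 = 375 + 71050 = 71425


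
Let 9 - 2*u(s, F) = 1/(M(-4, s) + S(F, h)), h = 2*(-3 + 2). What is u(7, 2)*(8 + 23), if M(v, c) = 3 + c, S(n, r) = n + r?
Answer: 2759/20 ≈ 137.95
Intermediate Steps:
h = -2 (h = 2*(-1) = -2)
u(s, F) = 9/2 - 1/(2*(1 + F + s)) (u(s, F) = 9/2 - 1/(2*((3 + s) + (F - 2))) = 9/2 - 1/(2*((3 + s) + (-2 + F))) = 9/2 - 1/(2*(1 + F + s)))
u(7, 2)*(8 + 23) = ((8 + 9*2 + 9*7)/(2*(1 + 2 + 7)))*(8 + 23) = ((½)*(8 + 18 + 63)/10)*31 = ((½)*(⅒)*89)*31 = (89/20)*31 = 2759/20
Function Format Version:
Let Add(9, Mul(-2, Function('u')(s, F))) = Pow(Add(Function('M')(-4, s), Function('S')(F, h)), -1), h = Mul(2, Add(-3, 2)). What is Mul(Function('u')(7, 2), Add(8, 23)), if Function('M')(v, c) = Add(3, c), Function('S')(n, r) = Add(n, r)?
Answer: Rational(2759, 20) ≈ 137.95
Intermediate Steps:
h = -2 (h = Mul(2, -1) = -2)
Function('u')(s, F) = Add(Rational(9, 2), Mul(Rational(-1, 2), Pow(Add(1, F, s), -1))) (Function('u')(s, F) = Add(Rational(9, 2), Mul(Rational(-1, 2), Pow(Add(Add(3, s), Add(F, -2)), -1))) = Add(Rational(9, 2), Mul(Rational(-1, 2), Pow(Add(Add(3, s), Add(-2, F)), -1))) = Add(Rational(9, 2), Mul(Rational(-1, 2), Pow(Add(1, F, s), -1))))
Mul(Function('u')(7, 2), Add(8, 23)) = Mul(Mul(Rational(1, 2), Pow(Add(1, 2, 7), -1), Add(8, Mul(9, 2), Mul(9, 7))), Add(8, 23)) = Mul(Mul(Rational(1, 2), Pow(10, -1), Add(8, 18, 63)), 31) = Mul(Mul(Rational(1, 2), Rational(1, 10), 89), 31) = Mul(Rational(89, 20), 31) = Rational(2759, 20)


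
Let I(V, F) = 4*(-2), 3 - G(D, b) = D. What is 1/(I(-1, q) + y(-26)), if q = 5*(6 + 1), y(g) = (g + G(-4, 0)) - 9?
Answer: -1/36 ≈ -0.027778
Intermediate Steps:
G(D, b) = 3 - D
y(g) = -2 + g (y(g) = (g + (3 - 1*(-4))) - 9 = (g + (3 + 4)) - 9 = (g + 7) - 9 = (7 + g) - 9 = -2 + g)
q = 35 (q = 5*7 = 35)
I(V, F) = -8
1/(I(-1, q) + y(-26)) = 1/(-8 + (-2 - 26)) = 1/(-8 - 28) = 1/(-36) = -1/36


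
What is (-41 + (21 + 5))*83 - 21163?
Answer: -22408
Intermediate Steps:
(-41 + (21 + 5))*83 - 21163 = (-41 + 26)*83 - 21163 = -15*83 - 21163 = -1245 - 21163 = -22408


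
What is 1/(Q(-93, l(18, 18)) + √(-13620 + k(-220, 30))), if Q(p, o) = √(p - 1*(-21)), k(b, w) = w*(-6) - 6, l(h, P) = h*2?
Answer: -I/(3*√1534 + 6*√2) ≈ -0.0079375*I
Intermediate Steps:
l(h, P) = 2*h
k(b, w) = -6 - 6*w (k(b, w) = -6*w - 6 = -6 - 6*w)
Q(p, o) = √(21 + p) (Q(p, o) = √(p + 21) = √(21 + p))
1/(Q(-93, l(18, 18)) + √(-13620 + k(-220, 30))) = 1/(√(21 - 93) + √(-13620 + (-6 - 6*30))) = 1/(√(-72) + √(-13620 + (-6 - 180))) = 1/(6*I*√2 + √(-13620 - 186)) = 1/(6*I*√2 + √(-13806)) = 1/(6*I*√2 + 3*I*√1534) = 1/(3*I*√1534 + 6*I*√2)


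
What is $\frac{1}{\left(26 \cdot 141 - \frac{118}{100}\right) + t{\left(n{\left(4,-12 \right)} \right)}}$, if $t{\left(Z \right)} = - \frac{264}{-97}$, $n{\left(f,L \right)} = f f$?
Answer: $\frac{4850}{17787577} \approx 0.00027266$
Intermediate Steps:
$n{\left(f,L \right)} = f^{2}$
$t{\left(Z \right)} = \frac{264}{97}$ ($t{\left(Z \right)} = \left(-264\right) \left(- \frac{1}{97}\right) = \frac{264}{97}$)
$\frac{1}{\left(26 \cdot 141 - \frac{118}{100}\right) + t{\left(n{\left(4,-12 \right)} \right)}} = \frac{1}{\left(26 \cdot 141 - \frac{118}{100}\right) + \frac{264}{97}} = \frac{1}{\left(3666 - \frac{59}{50}\right) + \frac{264}{97}} = \frac{1}{\frac{183241}{50} + \frac{264}{97}} = \frac{1}{\frac{17787577}{4850}} = \frac{4850}{17787577}$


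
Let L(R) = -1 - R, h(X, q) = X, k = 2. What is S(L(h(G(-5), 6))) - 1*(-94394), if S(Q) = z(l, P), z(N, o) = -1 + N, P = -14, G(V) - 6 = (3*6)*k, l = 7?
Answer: 94400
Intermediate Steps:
G(V) = 42 (G(V) = 6 + (3*6)*2 = 6 + 18*2 = 6 + 36 = 42)
S(Q) = 6 (S(Q) = -1 + 7 = 6)
S(L(h(G(-5), 6))) - 1*(-94394) = 6 - 1*(-94394) = 6 + 94394 = 94400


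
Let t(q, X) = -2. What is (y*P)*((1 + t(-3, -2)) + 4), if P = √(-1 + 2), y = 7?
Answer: 21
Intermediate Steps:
P = 1 (P = √1 = 1)
(y*P)*((1 + t(-3, -2)) + 4) = (7*1)*((1 - 2) + 4) = 7*(-1 + 4) = 7*3 = 21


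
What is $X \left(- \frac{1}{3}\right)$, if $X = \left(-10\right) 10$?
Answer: $\frac{100}{3} \approx 33.333$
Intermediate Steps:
$X = -100$
$X \left(- \frac{1}{3}\right) = - 100 \left(- \frac{1}{3}\right) = - 100 \left(\left(-1\right) \frac{1}{3}\right) = \left(-100\right) \left(- \frac{1}{3}\right) = \frac{100}{3}$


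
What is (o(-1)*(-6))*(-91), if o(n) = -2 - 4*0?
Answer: -1092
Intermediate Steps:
o(n) = -2 (o(n) = -2 + 0 = -2)
(o(-1)*(-6))*(-91) = -2*(-6)*(-91) = 12*(-91) = -1092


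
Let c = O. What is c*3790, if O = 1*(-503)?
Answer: -1906370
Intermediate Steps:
O = -503
c = -503
c*3790 = -503*3790 = -1906370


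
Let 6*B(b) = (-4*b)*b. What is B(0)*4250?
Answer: 0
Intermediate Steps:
B(b) = -2*b²/3 (B(b) = ((-4*b)*b)/6 = (-4*b²)/6 = -2*b²/3)
B(0)*4250 = -⅔*0²*4250 = -⅔*0*4250 = 0*4250 = 0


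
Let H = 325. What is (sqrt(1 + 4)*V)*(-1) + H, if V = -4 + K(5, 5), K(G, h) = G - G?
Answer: 325 + 4*sqrt(5) ≈ 333.94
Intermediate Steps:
K(G, h) = 0
V = -4 (V = -4 + 0 = -4)
(sqrt(1 + 4)*V)*(-1) + H = (sqrt(1 + 4)*(-4))*(-1) + 325 = (sqrt(5)*(-4))*(-1) + 325 = -4*sqrt(5)*(-1) + 325 = 4*sqrt(5) + 325 = 325 + 4*sqrt(5)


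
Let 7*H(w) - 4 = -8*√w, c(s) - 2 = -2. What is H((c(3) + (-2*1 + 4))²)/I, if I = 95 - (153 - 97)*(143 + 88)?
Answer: 12/89887 ≈ 0.00013350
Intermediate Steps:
c(s) = 0 (c(s) = 2 - 2 = 0)
I = -12841 (I = 95 - 56*231 = 95 - 1*12936 = 95 - 12936 = -12841)
H(w) = 4/7 - 8*√w/7 (H(w) = 4/7 + (-8*√w)/7 = 4/7 - 8*√w/7)
H((c(3) + (-2*1 + 4))²)/I = (4/7 - 8*√((0 + (-2*1 + 4))²)/7)/(-12841) = (4/7 - 8*√((0 + (-2 + 4))²)/7)*(-1/12841) = (4/7 - 8*√((0 + 2)²)/7)*(-1/12841) = (4/7 - 8*√(2²)/7)*(-1/12841) = (4/7 - 8*√4/7)*(-1/12841) = (4/7 - 8/7*2)*(-1/12841) = (4/7 - 16/7)*(-1/12841) = -12/7*(-1/12841) = 12/89887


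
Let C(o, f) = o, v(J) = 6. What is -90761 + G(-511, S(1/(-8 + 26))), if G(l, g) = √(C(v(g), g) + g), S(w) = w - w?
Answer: -90761 + √6 ≈ -90759.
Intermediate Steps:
S(w) = 0
G(l, g) = √(6 + g)
-90761 + G(-511, S(1/(-8 + 26))) = -90761 + √(6 + 0) = -90761 + √6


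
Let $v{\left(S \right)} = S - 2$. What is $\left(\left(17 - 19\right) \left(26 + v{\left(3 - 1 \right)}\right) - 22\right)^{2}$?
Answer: $5476$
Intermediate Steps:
$v{\left(S \right)} = -2 + S$
$\left(\left(17 - 19\right) \left(26 + v{\left(3 - 1 \right)}\right) - 22\right)^{2} = \left(\left(17 - 19\right) \left(26 + \left(-2 + \left(3 - 1\right)\right)\right) - 22\right)^{2} = \left(- 2 \left(26 + \left(-2 + \left(3 - 1\right)\right)\right) - 22\right)^{2} = \left(- 2 \left(26 + \left(-2 + 2\right)\right) - 22\right)^{2} = \left(- 2 \left(26 + 0\right) - 22\right)^{2} = \left(\left(-2\right) 26 - 22\right)^{2} = \left(-52 - 22\right)^{2} = \left(-74\right)^{2} = 5476$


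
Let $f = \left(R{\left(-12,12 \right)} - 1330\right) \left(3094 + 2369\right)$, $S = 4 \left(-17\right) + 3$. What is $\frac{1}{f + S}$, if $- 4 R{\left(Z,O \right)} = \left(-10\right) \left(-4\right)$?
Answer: $- \frac{1}{7320485} \approx -1.366 \cdot 10^{-7}$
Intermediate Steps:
$R{\left(Z,O \right)} = -10$ ($R{\left(Z,O \right)} = - \frac{\left(-10\right) \left(-4\right)}{4} = \left(- \frac{1}{4}\right) 40 = -10$)
$S = -65$ ($S = -68 + 3 = -65$)
$f = -7320420$ ($f = \left(-10 - 1330\right) \left(3094 + 2369\right) = \left(-1340\right) 5463 = -7320420$)
$\frac{1}{f + S} = \frac{1}{-7320420 - 65} = \frac{1}{-7320485} = - \frac{1}{7320485}$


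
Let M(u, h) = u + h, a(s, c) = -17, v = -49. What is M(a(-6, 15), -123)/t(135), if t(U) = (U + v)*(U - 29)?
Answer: -35/2279 ≈ -0.015358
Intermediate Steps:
M(u, h) = h + u
t(U) = (-49 + U)*(-29 + U) (t(U) = (U - 49)*(U - 29) = (-49 + U)*(-29 + U))
M(a(-6, 15), -123)/t(135) = (-123 - 17)/(1421 + 135² - 78*135) = -140/(1421 + 18225 - 10530) = -140/9116 = -140*1/9116 = -35/2279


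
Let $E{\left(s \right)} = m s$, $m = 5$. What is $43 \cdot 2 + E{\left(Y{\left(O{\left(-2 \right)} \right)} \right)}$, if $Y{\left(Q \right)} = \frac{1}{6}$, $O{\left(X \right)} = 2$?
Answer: $\frac{521}{6} \approx 86.833$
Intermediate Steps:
$Y{\left(Q \right)} = \frac{1}{6}$
$E{\left(s \right)} = 5 s$
$43 \cdot 2 + E{\left(Y{\left(O{\left(-2 \right)} \right)} \right)} = 43 \cdot 2 + 5 \cdot \frac{1}{6} = 86 + \frac{5}{6} = \frac{521}{6}$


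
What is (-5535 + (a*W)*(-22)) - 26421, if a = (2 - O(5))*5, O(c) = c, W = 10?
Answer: -28656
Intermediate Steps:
a = -15 (a = (2 - 1*5)*5 = (2 - 5)*5 = -3*5 = -15)
(-5535 + (a*W)*(-22)) - 26421 = (-5535 - 15*10*(-22)) - 26421 = (-5535 - 150*(-22)) - 26421 = (-5535 + 3300) - 26421 = -2235 - 26421 = -28656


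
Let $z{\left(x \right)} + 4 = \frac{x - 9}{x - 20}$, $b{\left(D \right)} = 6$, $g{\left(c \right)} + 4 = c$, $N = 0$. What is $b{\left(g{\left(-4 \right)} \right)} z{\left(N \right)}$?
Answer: $- \frac{213}{10} \approx -21.3$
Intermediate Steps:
$g{\left(c \right)} = -4 + c$
$z{\left(x \right)} = -4 + \frac{-9 + x}{-20 + x}$ ($z{\left(x \right)} = -4 + \frac{x - 9}{x - 20} = -4 + \frac{-9 + x}{-20 + x}$)
$b{\left(g{\left(-4 \right)} \right)} z{\left(N \right)} = 6 \frac{71 - 0}{-20 + 0} = 6 \frac{71 + 0}{-20} = 6 \left(\left(- \frac{1}{20}\right) 71\right) = 6 \left(- \frac{71}{20}\right) = - \frac{213}{10}$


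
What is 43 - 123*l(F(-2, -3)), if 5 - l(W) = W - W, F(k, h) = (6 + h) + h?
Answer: -572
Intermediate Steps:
F(k, h) = 6 + 2*h
l(W) = 5 (l(W) = 5 - (W - W) = 5 - 1*0 = 5 + 0 = 5)
43 - 123*l(F(-2, -3)) = 43 - 123*5 = 43 - 615 = -572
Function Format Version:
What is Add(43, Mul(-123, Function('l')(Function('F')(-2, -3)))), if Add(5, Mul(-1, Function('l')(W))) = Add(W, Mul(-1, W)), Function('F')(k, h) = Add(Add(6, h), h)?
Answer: -572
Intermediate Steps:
Function('F')(k, h) = Add(6, Mul(2, h))
Function('l')(W) = 5 (Function('l')(W) = Add(5, Mul(-1, Add(W, Mul(-1, W)))) = Add(5, Mul(-1, 0)) = Add(5, 0) = 5)
Add(43, Mul(-123, Function('l')(Function('F')(-2, -3)))) = Add(43, Mul(-123, 5)) = Add(43, -615) = -572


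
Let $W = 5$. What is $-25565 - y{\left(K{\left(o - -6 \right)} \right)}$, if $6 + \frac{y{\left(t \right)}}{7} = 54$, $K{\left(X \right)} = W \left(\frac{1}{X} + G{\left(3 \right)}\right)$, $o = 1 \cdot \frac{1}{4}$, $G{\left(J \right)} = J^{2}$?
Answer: $-25901$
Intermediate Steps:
$o = \frac{1}{4}$ ($o = 1 \cdot \frac{1}{4} = \frac{1}{4} \approx 0.25$)
$K{\left(X \right)} = 45 + \frac{5}{X}$ ($K{\left(X \right)} = 5 \left(\frac{1}{X} + 3^{2}\right) = 5 \left(\frac{1}{X} + 9\right) = 5 \left(9 + \frac{1}{X}\right) = 45 + \frac{5}{X}$)
$y{\left(t \right)} = 336$ ($y{\left(t \right)} = -42 + 7 \cdot 54 = -42 + 378 = 336$)
$-25565 - y{\left(K{\left(o - -6 \right)} \right)} = -25565 - 336 = -25901$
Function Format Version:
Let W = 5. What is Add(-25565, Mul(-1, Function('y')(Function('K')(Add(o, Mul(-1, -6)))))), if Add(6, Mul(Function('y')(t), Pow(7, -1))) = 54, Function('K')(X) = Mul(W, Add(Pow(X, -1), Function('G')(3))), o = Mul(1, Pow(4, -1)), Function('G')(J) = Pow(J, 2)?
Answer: -25901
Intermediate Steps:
o = Rational(1, 4) (o = Mul(1, Rational(1, 4)) = Rational(1, 4) ≈ 0.25000)
Function('K')(X) = Add(45, Mul(5, Pow(X, -1))) (Function('K')(X) = Mul(5, Add(Pow(X, -1), Pow(3, 2))) = Mul(5, Add(Pow(X, -1), 9)) = Mul(5, Add(9, Pow(X, -1))) = Add(45, Mul(5, Pow(X, -1))))
Function('y')(t) = 336 (Function('y')(t) = Add(-42, Mul(7, 54)) = Add(-42, 378) = 336)
Add(-25565, Mul(-1, Function('y')(Function('K')(Add(o, Mul(-1, -6)))))) = Add(-25565, Mul(-1, 336)) = Add(-25565, -336) = -25901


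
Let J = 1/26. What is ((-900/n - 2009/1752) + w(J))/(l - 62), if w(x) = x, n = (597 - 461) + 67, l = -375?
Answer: 25622323/2020481736 ≈ 0.012681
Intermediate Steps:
n = 203 (n = 136 + 67 = 203)
J = 1/26 ≈ 0.038462
((-900/n - 2009/1752) + w(J))/(l - 62) = ((-900/203 - 2009/1752) + 1/26)/(-375 - 62) = ((-900*1/203 - 2009*1/1752) + 1/26)/(-437) = ((-900/203 - 2009/1752) + 1/26)*(-1/437) = (-1984627/355656 + 1/26)*(-1/437) = -25622323/4623528*(-1/437) = 25622323/2020481736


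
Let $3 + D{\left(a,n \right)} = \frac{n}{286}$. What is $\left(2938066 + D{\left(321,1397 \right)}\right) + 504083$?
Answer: $\frac{89495923}{26} \approx 3.4422 \cdot 10^{6}$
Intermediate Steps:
$D{\left(a,n \right)} = -3 + \frac{n}{286}$
$\left(2938066 + D{\left(321,1397 \right)}\right) + 504083 = \left(2938066 + \left(-3 + \frac{1}{286} \cdot 1397\right)\right) + 504083 = \left(2938066 + \left(-3 + \frac{127}{26}\right)\right) + 504083 = \left(2938066 + \frac{49}{26}\right) + 504083 = \frac{76389765}{26} + 504083 = \frac{89495923}{26}$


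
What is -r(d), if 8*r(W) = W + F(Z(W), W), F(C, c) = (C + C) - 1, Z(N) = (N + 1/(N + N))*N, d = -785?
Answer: -1231665/8 ≈ -1.5396e+5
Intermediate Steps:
Z(N) = N*(N + 1/(2*N)) (Z(N) = (N + 1/(2*N))*N = N*(N + 1/(2*N)))
F(C, c) = -1 + 2*C (F(C, c) = 2*C - 1 = -1 + 2*C)
r(W) = W²/4 + W/8 (r(W) = (W + (-1 + 2*(½ + W²)))/8 = (W + (-1 + (1 + 2*W²)))/8 = (W + 2*W²)/8 = W²/4 + W/8)
-r(d) = -(-785)*(1 + 2*(-785))/8 = -(-785)*(1 - 1570)/8 = -(-785)*(-1569)/8 = -1*1231665/8 = -1231665/8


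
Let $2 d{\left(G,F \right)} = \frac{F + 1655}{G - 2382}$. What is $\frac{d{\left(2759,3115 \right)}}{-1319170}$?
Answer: $- \frac{9}{1876706} \approx -4.7956 \cdot 10^{-6}$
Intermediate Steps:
$d{\left(G,F \right)} = \frac{1655 + F}{2 \left(-2382 + G\right)}$ ($d{\left(G,F \right)} = \frac{\left(F + 1655\right) \frac{1}{G - 2382}}{2} = \frac{\left(1655 + F\right) \frac{1}{-2382 + G}}{2} = \frac{\frac{1}{-2382 + G} \left(1655 + F\right)}{2} = \frac{1655 + F}{2 \left(-2382 + G\right)}$)
$\frac{d{\left(2759,3115 \right)}}{-1319170} = \frac{\frac{1}{2} \frac{1}{-2382 + 2759} \left(1655 + 3115\right)}{-1319170} = \frac{1}{2} \cdot \frac{1}{377} \cdot 4770 \left(- \frac{1}{1319170}\right) = \frac{2385}{377} \left(- \frac{1}{1319170}\right) = - \frac{9}{1876706}$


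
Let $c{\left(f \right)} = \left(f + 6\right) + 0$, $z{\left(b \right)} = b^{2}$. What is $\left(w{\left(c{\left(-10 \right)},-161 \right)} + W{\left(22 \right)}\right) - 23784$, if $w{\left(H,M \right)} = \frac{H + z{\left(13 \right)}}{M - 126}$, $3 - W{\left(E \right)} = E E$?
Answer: $- \frac{6964220}{287} \approx -24266.0$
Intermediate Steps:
$c{\left(f \right)} = 6 + f$ ($c{\left(f \right)} = \left(6 + f\right) + 0 = 6 + f$)
$W{\left(E \right)} = 3 - E^{2}$ ($W{\left(E \right)} = 3 - E E = 3 - E^{2}$)
$w{\left(H,M \right)} = \frac{169 + H}{-126 + M}$ ($w{\left(H,M \right)} = \frac{H + 13^{2}}{M - 126} = \frac{H + 169}{-126 + M} = \frac{169 + H}{-126 + M}$)
$\left(w{\left(c{\left(-10 \right)},-161 \right)} + W{\left(22 \right)}\right) - 23784 = \left(\frac{169 + \left(6 - 10\right)}{-126 - 161} + \left(3 - 22^{2}\right)\right) - 23784 = \left(\frac{169 - 4}{-287} + \left(3 - 484\right)\right) - 23784 = \left(\left(- \frac{1}{287}\right) 165 + \left(3 - 484\right)\right) - 23784 = \left(- \frac{165}{287} - 481\right) - 23784 = - \frac{138212}{287} - 23784 = - \frac{6964220}{287}$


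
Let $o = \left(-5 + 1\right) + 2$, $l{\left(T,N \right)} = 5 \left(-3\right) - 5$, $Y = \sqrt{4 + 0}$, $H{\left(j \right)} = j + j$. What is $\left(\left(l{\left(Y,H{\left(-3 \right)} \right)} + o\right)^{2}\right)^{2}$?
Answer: $234256$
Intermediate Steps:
$H{\left(j \right)} = 2 j$
$Y = 2$ ($Y = \sqrt{4} = 2$)
$l{\left(T,N \right)} = -20$ ($l{\left(T,N \right)} = -15 - 5 = -20$)
$o = -2$ ($o = -4 + 2 = -2$)
$\left(\left(l{\left(Y,H{\left(-3 \right)} \right)} + o\right)^{2}\right)^{2} = \left(\left(-20 - 2\right)^{2}\right)^{2} = \left(\left(-22\right)^{2}\right)^{2} = 484^{2} = 234256$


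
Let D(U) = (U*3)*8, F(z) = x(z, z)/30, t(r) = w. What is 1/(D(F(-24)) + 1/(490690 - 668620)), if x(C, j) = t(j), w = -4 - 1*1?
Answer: -177930/711721 ≈ -0.25000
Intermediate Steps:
w = -5 (w = -4 - 1 = -5)
t(r) = -5
x(C, j) = -5
F(z) = -1/6 (F(z) = -5/30 = -5*1/30 = -1/6)
D(U) = 24*U (D(U) = (3*U)*8 = 24*U)
1/(D(F(-24)) + 1/(490690 - 668620)) = 1/(24*(-1/6) + 1/(490690 - 668620)) = 1/(-4 + 1/(-177930)) = 1/(-4 - 1/177930) = 1/(-711721/177930) = -177930/711721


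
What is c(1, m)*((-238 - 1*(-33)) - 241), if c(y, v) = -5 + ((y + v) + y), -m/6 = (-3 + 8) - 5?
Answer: 1338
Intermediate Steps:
m = 0 (m = -6*((-3 + 8) - 5) = -6*(5 - 5) = -6*0 = 0)
c(y, v) = -5 + v + 2*y (c(y, v) = -5 + ((v + y) + y) = -5 + (v + 2*y) = -5 + v + 2*y)
c(1, m)*((-238 - 1*(-33)) - 241) = (-5 + 0 + 2*1)*((-238 - 1*(-33)) - 241) = (-5 + 0 + 2)*((-238 + 33) - 241) = -3*(-205 - 241) = -3*(-446) = 1338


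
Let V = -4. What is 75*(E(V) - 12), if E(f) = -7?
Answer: -1425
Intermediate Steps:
75*(E(V) - 12) = 75*(-7 - 12) = 75*(-19) = -1425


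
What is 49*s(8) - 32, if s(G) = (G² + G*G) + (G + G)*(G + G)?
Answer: 18784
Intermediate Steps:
s(G) = 6*G² (s(G) = (G² + G²) + (2*G)*(2*G) = 2*G² + 4*G² = 6*G²)
49*s(8) - 32 = 49*(6*8²) - 32 = 49*(6*64) - 32 = 49*384 - 32 = 18816 - 32 = 18784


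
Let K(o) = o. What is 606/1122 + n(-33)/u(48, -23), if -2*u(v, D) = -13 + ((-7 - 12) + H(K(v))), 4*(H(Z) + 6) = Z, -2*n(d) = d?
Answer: 8797/4862 ≈ 1.8093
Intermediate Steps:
n(d) = -d/2
H(Z) = -6 + Z/4
u(v, D) = 19 - v/8 (u(v, D) = -(-13 + ((-7 - 12) + (-6 + v/4)))/2 = -(-13 + (-19 + (-6 + v/4)))/2 = -(-13 + (-25 + v/4))/2 = -(-38 + v/4)/2 = 19 - v/8)
606/1122 + n(-33)/u(48, -23) = 606/1122 + (-1/2*(-33))/(19 - 1/8*48) = 606*(1/1122) + 33/(2*(19 - 6)) = 101/187 + (33/2)/13 = 101/187 + (33/2)*(1/13) = 101/187 + 33/26 = 8797/4862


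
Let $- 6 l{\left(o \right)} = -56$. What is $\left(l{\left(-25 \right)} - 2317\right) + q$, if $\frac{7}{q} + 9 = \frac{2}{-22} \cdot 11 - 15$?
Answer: $- \frac{173096}{75} \approx -2307.9$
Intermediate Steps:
$l{\left(o \right)} = \frac{28}{3}$ ($l{\left(o \right)} = \left(- \frac{1}{6}\right) \left(-56\right) = \frac{28}{3}$)
$q = - \frac{7}{25}$ ($q = \frac{7}{-9 - \left(15 - \frac{2}{-22} \cdot 11\right)} = \frac{7}{-9 - \left(15 - 2 \left(- \frac{1}{22}\right) 11\right)} = \frac{7}{-9 - 16} = \frac{7}{-25} = 7 \left(- \frac{1}{25}\right) = - \frac{7}{25} \approx -0.28$)
$\left(l{\left(-25 \right)} - 2317\right) + q = \left(\frac{28}{3} - 2317\right) - \frac{7}{25} = - \frac{6923}{3} - \frac{7}{25} = - \frac{173096}{75}$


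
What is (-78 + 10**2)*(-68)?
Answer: -1496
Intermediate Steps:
(-78 + 10**2)*(-68) = (-78 + 100)*(-68) = 22*(-68) = -1496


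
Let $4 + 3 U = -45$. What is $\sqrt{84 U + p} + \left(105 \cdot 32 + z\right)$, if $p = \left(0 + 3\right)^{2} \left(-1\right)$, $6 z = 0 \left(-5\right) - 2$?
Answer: $\frac{10079}{3} + i \sqrt{1381} \approx 3359.7 + 37.162 i$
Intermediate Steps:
$U = - \frac{49}{3}$ ($U = - \frac{4}{3} + \frac{1}{3} \left(-45\right) = - \frac{4}{3} - 15 = - \frac{49}{3} \approx -16.333$)
$z = - \frac{1}{3}$ ($z = \frac{0 \left(-5\right) - 2}{6} = \frac{0 - 2}{6} = \frac{1}{6} \left(-2\right) = - \frac{1}{3} \approx -0.33333$)
$p = -9$ ($p = 3^{2} \left(-1\right) = 9 \left(-1\right) = -9$)
$\sqrt{84 U + p} + \left(105 \cdot 32 + z\right) = \sqrt{84 \left(- \frac{49}{3}\right) - 9} + \left(105 \cdot 32 - \frac{1}{3}\right) = \sqrt{-1372 - 9} + \left(3360 - \frac{1}{3}\right) = \sqrt{-1381} + \frac{10079}{3} = i \sqrt{1381} + \frac{10079}{3} = \frac{10079}{3} + i \sqrt{1381}$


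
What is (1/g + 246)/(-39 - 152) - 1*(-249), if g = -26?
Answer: 1230139/4966 ≈ 247.71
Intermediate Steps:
(1/g + 246)/(-39 - 152) - 1*(-249) = (1/(-26) + 246)/(-39 - 152) - 1*(-249) = (-1/26 + 246)/(-191) + 249 = (6395/26)*(-1/191) + 249 = -6395/4966 + 249 = 1230139/4966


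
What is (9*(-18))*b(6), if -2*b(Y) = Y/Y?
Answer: 81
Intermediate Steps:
b(Y) = -1/2 (b(Y) = -Y/(2*Y) = -1/2*1 = -1/2)
(9*(-18))*b(6) = (9*(-18))*(-1/2) = -162*(-1/2) = 81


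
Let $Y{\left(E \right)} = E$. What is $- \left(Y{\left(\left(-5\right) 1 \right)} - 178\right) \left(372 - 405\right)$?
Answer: $-6039$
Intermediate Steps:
$- \left(Y{\left(\left(-5\right) 1 \right)} - 178\right) \left(372 - 405\right) = - \left(\left(-5\right) 1 - 178\right) \left(372 - 405\right) = - \left(-5 - 178\right) \left(-33\right) = - \left(-183\right) \left(-33\right) = \left(-1\right) 6039 = -6039$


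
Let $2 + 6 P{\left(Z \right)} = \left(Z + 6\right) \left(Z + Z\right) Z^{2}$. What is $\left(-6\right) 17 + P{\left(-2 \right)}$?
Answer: $-113$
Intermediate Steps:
$P{\left(Z \right)} = - \frac{1}{3} + \frac{Z^{3} \left(6 + Z\right)}{3}$ ($P{\left(Z \right)} = - \frac{1}{3} + \frac{\left(Z + 6\right) \left(Z + Z\right) Z^{2}}{6} = - \frac{1}{3} + \frac{\left(6 + Z\right) 2 Z Z^{2}}{6} = - \frac{1}{3} + \frac{2 Z \left(6 + Z\right) Z^{2}}{6} = - \frac{1}{3} + \frac{2 Z^{3} \left(6 + Z\right)}{6} = - \frac{1}{3} + \frac{Z^{3} \left(6 + Z\right)}{3}$)
$\left(-6\right) 17 + P{\left(-2 \right)} = \left(-6\right) 17 + \left(- \frac{1}{3} + 2 \left(-2\right)^{3} + \frac{\left(-2\right)^{4}}{3}\right) = -102 + \left(- \frac{1}{3} + 2 \left(-8\right) + \frac{1}{3} \cdot 16\right) = -102 - 11 = -113$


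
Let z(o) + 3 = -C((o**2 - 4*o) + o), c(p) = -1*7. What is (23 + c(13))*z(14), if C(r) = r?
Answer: -2512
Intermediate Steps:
c(p) = -7
z(o) = -3 - o**2 + 3*o (z(o) = -3 - ((o**2 - 4*o) + o) = -3 - (o**2 - 3*o) = -3 + (-o**2 + 3*o) = -3 - o**2 + 3*o)
(23 + c(13))*z(14) = (23 - 7)*(-3 - 1*14*(-3 + 14)) = 16*(-3 - 1*14*11) = 16*(-3 - 154) = 16*(-157) = -2512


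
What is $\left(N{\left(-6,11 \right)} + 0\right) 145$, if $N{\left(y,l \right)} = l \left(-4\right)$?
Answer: $-6380$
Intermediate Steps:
$N{\left(y,l \right)} = - 4 l$
$\left(N{\left(-6,11 \right)} + 0\right) 145 = \left(\left(-4\right) 11 + 0\right) 145 = \left(-44 + 0\right) 145 = \left(-44\right) 145 = -6380$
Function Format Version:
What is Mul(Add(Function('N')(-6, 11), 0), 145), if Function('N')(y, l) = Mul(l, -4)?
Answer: -6380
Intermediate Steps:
Function('N')(y, l) = Mul(-4, l)
Mul(Add(Function('N')(-6, 11), 0), 145) = Mul(Add(Mul(-4, 11), 0), 145) = Mul(Add(-44, 0), 145) = Mul(-44, 145) = -6380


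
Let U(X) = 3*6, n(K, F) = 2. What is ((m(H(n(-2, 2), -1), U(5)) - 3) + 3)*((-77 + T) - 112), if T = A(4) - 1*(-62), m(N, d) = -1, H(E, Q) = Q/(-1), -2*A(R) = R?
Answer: 129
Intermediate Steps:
A(R) = -R/2
U(X) = 18
H(E, Q) = -Q (H(E, Q) = Q*(-1) = -Q)
T = 60 (T = -½*4 - 1*(-62) = -2 + 62 = 60)
((m(H(n(-2, 2), -1), U(5)) - 3) + 3)*((-77 + T) - 112) = ((-1 - 3) + 3)*((-77 + 60) - 112) = (-4 + 3)*(-17 - 112) = -1*(-129) = 129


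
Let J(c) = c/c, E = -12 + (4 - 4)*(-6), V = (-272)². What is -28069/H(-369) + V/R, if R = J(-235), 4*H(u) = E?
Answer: 250021/3 ≈ 83340.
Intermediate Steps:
V = 73984
E = -12 (E = -12 + 0*(-6) = -12 + 0 = -12)
H(u) = -3 (H(u) = (¼)*(-12) = -3)
J(c) = 1
R = 1
-28069/H(-369) + V/R = -28069/(-3) + 73984/1 = -28069*(-⅓) + 73984*1 = 28069/3 + 73984 = 250021/3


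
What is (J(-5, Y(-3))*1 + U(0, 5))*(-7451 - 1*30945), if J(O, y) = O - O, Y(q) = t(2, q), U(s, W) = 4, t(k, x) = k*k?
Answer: -153584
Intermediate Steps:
t(k, x) = k²
Y(q) = 4 (Y(q) = 2² = 4)
J(O, y) = 0
(J(-5, Y(-3))*1 + U(0, 5))*(-7451 - 1*30945) = (0*1 + 4)*(-7451 - 1*30945) = (0 + 4)*(-7451 - 30945) = 4*(-38396) = -153584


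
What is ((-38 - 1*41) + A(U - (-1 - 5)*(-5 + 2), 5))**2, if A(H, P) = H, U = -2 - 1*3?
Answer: 10404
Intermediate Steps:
U = -5 (U = -2 - 3 = -5)
((-38 - 1*41) + A(U - (-1 - 5)*(-5 + 2), 5))**2 = ((-38 - 1*41) + (-5 - (-1 - 5)*(-5 + 2)))**2 = ((-38 - 41) + (-5 - (-6)*(-3)))**2 = (-79 + (-5 - 1*18))**2 = (-79 + (-5 - 18))**2 = (-79 - 23)**2 = (-102)**2 = 10404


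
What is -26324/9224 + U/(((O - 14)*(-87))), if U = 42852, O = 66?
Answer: -10715763/869362 ≈ -12.326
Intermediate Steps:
-26324/9224 + U/(((O - 14)*(-87))) = -26324/9224 + 42852/(((66 - 14)*(-87))) = -26324*1/9224 + 42852/((52*(-87))) = -6581/2306 + 42852/(-4524) = -6581/2306 + 42852*(-1/4524) = -6581/2306 - 3571/377 = -10715763/869362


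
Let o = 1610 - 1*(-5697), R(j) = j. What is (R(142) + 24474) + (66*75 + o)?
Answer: 36873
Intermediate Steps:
o = 7307 (o = 1610 + 5697 = 7307)
(R(142) + 24474) + (66*75 + o) = (142 + 24474) + (66*75 + 7307) = 24616 + (4950 + 7307) = 24616 + 12257 = 36873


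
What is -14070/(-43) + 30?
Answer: 15360/43 ≈ 357.21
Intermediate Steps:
-14070/(-43) + 30 = -14070*(-1)/43 + 30 = -105*(-134/43) + 30 = 14070/43 + 30 = 15360/43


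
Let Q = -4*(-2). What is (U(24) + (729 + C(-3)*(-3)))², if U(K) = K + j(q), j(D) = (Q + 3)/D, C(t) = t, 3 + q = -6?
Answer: 46881409/81 ≈ 5.7878e+5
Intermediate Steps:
Q = 8
q = -9 (q = -3 - 6 = -9)
j(D) = 11/D (j(D) = (8 + 3)/D = 11/D)
U(K) = -11/9 + K (U(K) = K + 11/(-9) = K + 11*(-⅑) = K - 11/9 = -11/9 + K)
(U(24) + (729 + C(-3)*(-3)))² = ((-11/9 + 24) + (729 - 3*(-3)))² = (205/9 + (729 + 9))² = (205/9 + 738)² = (6847/9)² = 46881409/81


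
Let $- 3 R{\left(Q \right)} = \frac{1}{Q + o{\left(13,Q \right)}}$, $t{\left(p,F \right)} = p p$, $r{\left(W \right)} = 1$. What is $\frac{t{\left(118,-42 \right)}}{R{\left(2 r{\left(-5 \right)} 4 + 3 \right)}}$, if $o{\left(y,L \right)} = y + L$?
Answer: $-1462020$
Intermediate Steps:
$o{\left(y,L \right)} = L + y$
$t{\left(p,F \right)} = p^{2}$
$R{\left(Q \right)} = - \frac{1}{3 \left(13 + 2 Q\right)}$ ($R{\left(Q \right)} = - \frac{1}{3 \left(Q + \left(Q + 13\right)\right)} = - \frac{1}{3 \left(Q + \left(13 + Q\right)\right)} = - \frac{1}{3 \left(13 + 2 Q\right)}$)
$\frac{t{\left(118,-42 \right)}}{R{\left(2 r{\left(-5 \right)} 4 + 3 \right)}} = \frac{118^{2}}{\left(-1\right) \frac{1}{39 + 6 \left(2 \cdot 1 \cdot 4 + 3\right)}} = \frac{13924}{\left(-1\right) \frac{1}{39 + 6 \left(2 \cdot 4 + 3\right)}} = \frac{13924}{\left(-1\right) \frac{1}{39 + 6 \left(8 + 3\right)}} = \frac{13924}{\left(-1\right) \frac{1}{39 + 6 \cdot 11}} = \frac{13924}{\left(-1\right) \frac{1}{39 + 66}} = \frac{13924}{\left(-1\right) \frac{1}{105}} = \frac{13924}{- \frac{1}{105}} = 13924 \left(-105\right) = -1462020$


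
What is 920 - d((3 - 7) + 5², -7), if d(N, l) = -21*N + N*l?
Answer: 1508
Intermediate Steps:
920 - d((3 - 7) + 5², -7) = 920 - ((3 - 7) + 5²)*(-21 - 7) = 920 - (-4 + 25)*(-28) = 920 - 21*(-28) = 920 - 1*(-588) = 920 + 588 = 1508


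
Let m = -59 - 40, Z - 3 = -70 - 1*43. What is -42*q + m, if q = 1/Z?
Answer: -5424/55 ≈ -98.618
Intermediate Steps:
Z = -110 (Z = 3 + (-70 - 1*43) = 3 + (-70 - 43) = 3 - 113 = -110)
q = -1/110 (q = 1/(-110) = -1/110 ≈ -0.0090909)
m = -99
-42*q + m = -42*(-1/110) - 99 = 21/55 - 99 = -5424/55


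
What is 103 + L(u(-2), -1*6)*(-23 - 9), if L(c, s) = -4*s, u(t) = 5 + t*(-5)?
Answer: -665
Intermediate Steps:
u(t) = 5 - 5*t
103 + L(u(-2), -1*6)*(-23 - 9) = 103 + (-(-4)*6)*(-23 - 9) = 103 - 4*(-6)*(-32) = 103 + 24*(-32) = 103 - 768 = -665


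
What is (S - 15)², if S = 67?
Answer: 2704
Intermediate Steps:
(S - 15)² = (67 - 15)² = 52² = 2704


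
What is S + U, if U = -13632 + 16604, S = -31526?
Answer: -28554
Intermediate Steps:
U = 2972
S + U = -31526 + 2972 = -28554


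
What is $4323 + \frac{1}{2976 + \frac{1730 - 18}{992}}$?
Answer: $\frac{798107999}{184619} \approx 4323.0$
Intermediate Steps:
$4323 + \frac{1}{2976 + \frac{1730 - 18}{992}} = 4323 + \frac{1}{2976 + 1712 \cdot \frac{1}{992}} = 4323 + \frac{1}{2976 + \frac{107}{62}} = 4323 + \frac{1}{\frac{184619}{62}} = 4323 + \frac{62}{184619} = \frac{798107999}{184619}$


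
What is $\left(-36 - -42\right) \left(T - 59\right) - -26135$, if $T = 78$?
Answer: $26249$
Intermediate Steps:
$\left(-36 - -42\right) \left(T - 59\right) - -26135 = \left(-36 - -42\right) \left(78 - 59\right) - -26135 = \left(-36 + 42\right) 19 + 26135 = 6 \cdot 19 + 26135 = 114 + 26135 = 26249$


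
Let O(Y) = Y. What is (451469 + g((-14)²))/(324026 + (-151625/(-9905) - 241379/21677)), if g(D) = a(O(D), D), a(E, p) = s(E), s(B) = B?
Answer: 19395460308105/13914548066788 ≈ 1.3939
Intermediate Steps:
a(E, p) = E
g(D) = D
(451469 + g((-14)²))/(324026 + (-151625/(-9905) - 241379/21677)) = (451469 + (-14)²)/(324026 + (-151625/(-9905) - 241379/21677)) = (451469 + 196)/(324026 + (-151625*(-1/9905) - 241379*1/21677)) = 451665/(324026 + (30325/1981 - 241379/21677)) = 451665/(324026 + 179183226/42942137) = 451665/(13914548066788/42942137) = 451665*(42942137/13914548066788) = 19395460308105/13914548066788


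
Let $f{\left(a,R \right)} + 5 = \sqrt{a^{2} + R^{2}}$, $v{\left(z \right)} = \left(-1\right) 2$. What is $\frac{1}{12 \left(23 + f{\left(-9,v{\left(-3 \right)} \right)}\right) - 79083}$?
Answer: $- \frac{8763}{691110161} - \frac{4 \sqrt{85}}{2073330483} \approx -1.2697 \cdot 10^{-5}$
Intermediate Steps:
$v{\left(z \right)} = -2$
$f{\left(a,R \right)} = -5 + \sqrt{R^{2} + a^{2}}$ ($f{\left(a,R \right)} = -5 + \sqrt{a^{2} + R^{2}} = -5 + \sqrt{R^{2} + a^{2}}$)
$\frac{1}{12 \left(23 + f{\left(-9,v{\left(-3 \right)} \right)}\right) - 79083} = \frac{1}{12 \left(23 - \left(5 - \sqrt{\left(-2\right)^{2} + \left(-9\right)^{2}}\right)\right) - 79083} = \frac{1}{12 \left(23 - \left(5 - \sqrt{4 + 81}\right)\right) - 79083} = \frac{1}{12 \left(23 - \left(5 - \sqrt{85}\right)\right) - 79083} = \frac{1}{12 \left(18 + \sqrt{85}\right) - 79083} = \frac{1}{\left(216 + 12 \sqrt{85}\right) - 79083} = \frac{1}{-78867 + 12 \sqrt{85}}$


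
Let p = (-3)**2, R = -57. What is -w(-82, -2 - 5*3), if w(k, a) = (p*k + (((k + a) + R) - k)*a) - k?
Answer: -602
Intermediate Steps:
p = 9
w(k, a) = 8*k + a*(-57 + a) (w(k, a) = (9*k + (((k + a) - 57) - k)*a) - k = (9*k + (((a + k) - 57) - k)*a) - k = (9*k + ((-57 + a + k) - k)*a) - k = (9*k + (-57 + a)*a) - k = (9*k + a*(-57 + a)) - k = 8*k + a*(-57 + a))
-w(-82, -2 - 5*3) = -((-2 - 5*3)**2 - 57*(-2 - 5*3) + 8*(-82)) = -((-2 - 15)**2 - 57*(-2 - 15) - 656) = -((-17)**2 - 57*(-17) - 656) = -(289 + 969 - 656) = -1*602 = -602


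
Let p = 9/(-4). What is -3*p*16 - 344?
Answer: -236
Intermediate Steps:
p = -9/4 (p = 9*(-¼) = -9/4 ≈ -2.2500)
-3*p*16 - 344 = -(-27)*16/4 - 344 = -3*(-36) - 344 = 108 - 344 = -236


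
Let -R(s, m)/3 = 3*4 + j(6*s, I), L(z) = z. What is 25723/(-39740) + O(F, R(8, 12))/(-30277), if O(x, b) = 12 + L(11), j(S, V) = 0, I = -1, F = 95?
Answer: -779729291/1203207980 ≈ -0.64804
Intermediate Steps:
R(s, m) = -36 (R(s, m) = -3*(3*4 + 0) = -3*(12 + 0) = -3*12 = -36)
O(x, b) = 23 (O(x, b) = 12 + 11 = 23)
25723/(-39740) + O(F, R(8, 12))/(-30277) = 25723/(-39740) + 23/(-30277) = 25723*(-1/39740) + 23*(-1/30277) = -25723/39740 - 23/30277 = -779729291/1203207980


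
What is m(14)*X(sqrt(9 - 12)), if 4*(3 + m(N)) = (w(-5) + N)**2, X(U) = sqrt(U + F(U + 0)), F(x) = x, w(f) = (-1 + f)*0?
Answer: 46*3**(1/4)*(1 + I) ≈ 60.539 + 60.539*I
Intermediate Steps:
w(f) = 0
X(U) = sqrt(2)*sqrt(U) (X(U) = sqrt(U + (U + 0)) = sqrt(U + U) = sqrt(2*U) = sqrt(2)*sqrt(U))
m(N) = -3 + N**2/4 (m(N) = -3 + (0 + N)**2/4 = -3 + N**2/4)
m(14)*X(sqrt(9 - 12)) = (-3 + (1/4)*14**2)*(sqrt(2)*sqrt(sqrt(9 - 12))) = (-3 + (1/4)*196)*(sqrt(2)*sqrt(sqrt(-3))) = (-3 + 49)*(sqrt(2)*sqrt(I*sqrt(3))) = 46*(sqrt(2)*(3**(1/4)*sqrt(I))) = 46*(sqrt(2)*3**(1/4)*sqrt(I)) = 46*sqrt(2)*3**(1/4)*sqrt(I)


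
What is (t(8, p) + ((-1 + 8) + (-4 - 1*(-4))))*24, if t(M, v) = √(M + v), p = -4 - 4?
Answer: 168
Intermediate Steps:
p = -8
(t(8, p) + ((-1 + 8) + (-4 - 1*(-4))))*24 = (√(8 - 8) + ((-1 + 8) + (-4 - 1*(-4))))*24 = (√0 + (7 + (-4 + 4)))*24 = (0 + (7 + 0))*24 = (0 + 7)*24 = 7*24 = 168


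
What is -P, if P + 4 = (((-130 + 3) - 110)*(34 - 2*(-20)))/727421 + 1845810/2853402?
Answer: 1168310025539/345937422707 ≈ 3.3772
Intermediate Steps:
P = -1168310025539/345937422707 (P = -4 + ((((-130 + 3) - 110)*(34 - 2*(-20)))/727421 + 1845810/2853402) = -4 + (((-127 - 110)*(34 + 40))*(1/727421) + 1845810*(1/2853402)) = -4 + (-237*74*(1/727421) + 307635/475567) = -4 + (-17538*1/727421 + 307635/475567) = -4 + (-17538/727421 + 307635/475567) = -4 + 215439665289/345937422707 = -1168310025539/345937422707 ≈ -3.3772)
-P = -1*(-1168310025539/345937422707) = 1168310025539/345937422707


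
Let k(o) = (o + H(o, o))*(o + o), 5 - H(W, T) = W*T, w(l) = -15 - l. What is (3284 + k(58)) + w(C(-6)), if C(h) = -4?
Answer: -379643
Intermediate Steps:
H(W, T) = 5 - T*W (H(W, T) = 5 - W*T = 5 - T*W)
k(o) = 2*o*(5 + o - o²) (k(o) = (o + (5 - o*o))*(o + o) = (o + (5 - o²))*(2*o) = (5 + o - o²)*(2*o) = 2*o*(5 + o - o²))
(3284 + k(58)) + w(C(-6)) = (3284 + 2*58*(5 + 58 - 1*58²)) + (-15 - 1*(-4)) = (3284 + 2*58*(5 + 58 - 1*3364)) + (-15 + 4) = (3284 + 2*58*(5 + 58 - 3364)) - 11 = (3284 + 2*58*(-3301)) - 11 = (3284 - 382916) - 11 = -379632 - 11 = -379643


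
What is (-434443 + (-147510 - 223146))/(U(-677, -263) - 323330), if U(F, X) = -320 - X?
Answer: 805099/323387 ≈ 2.4896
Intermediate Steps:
(-434443 + (-147510 - 223146))/(U(-677, -263) - 323330) = (-434443 + (-147510 - 223146))/((-320 - 1*(-263)) - 323330) = (-434443 - 370656)/((-320 + 263) - 323330) = -805099/(-57 - 323330) = -805099/(-323387) = -805099*(-1/323387) = 805099/323387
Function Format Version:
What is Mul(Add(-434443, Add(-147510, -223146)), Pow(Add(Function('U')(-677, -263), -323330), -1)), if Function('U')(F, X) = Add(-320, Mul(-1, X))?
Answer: Rational(805099, 323387) ≈ 2.4896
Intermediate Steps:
Mul(Add(-434443, Add(-147510, -223146)), Pow(Add(Function('U')(-677, -263), -323330), -1)) = Mul(Add(-434443, Add(-147510, -223146)), Pow(Add(Add(-320, Mul(-1, -263)), -323330), -1)) = Mul(Add(-434443, -370656), Pow(Add(Add(-320, 263), -323330), -1)) = Mul(-805099, Pow(Add(-57, -323330), -1)) = Mul(-805099, Pow(-323387, -1)) = Mul(-805099, Rational(-1, 323387)) = Rational(805099, 323387)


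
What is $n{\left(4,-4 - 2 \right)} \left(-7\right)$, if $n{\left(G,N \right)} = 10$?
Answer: $-70$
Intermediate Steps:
$n{\left(4,-4 - 2 \right)} \left(-7\right) = 10 \left(-7\right) = -70$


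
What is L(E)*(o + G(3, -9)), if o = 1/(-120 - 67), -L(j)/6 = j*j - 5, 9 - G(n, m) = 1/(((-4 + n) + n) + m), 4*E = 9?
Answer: -35883/10472 ≈ -3.4266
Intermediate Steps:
E = 9/4 (E = (1/4)*9 = 9/4 ≈ 2.2500)
G(n, m) = 9 - 1/(-4 + m + 2*n) (G(n, m) = 9 - 1/(((-4 + n) + n) + m) = 9 - 1/((-4 + 2*n) + m) = 9 - 1/(-4 + m + 2*n))
L(j) = 30 - 6*j**2 (L(j) = -6*(j*j - 5) = -6*(j**2 - 5) = -6*(-5 + j**2) = 30 - 6*j**2)
o = -1/187 (o = 1/(-187) = -1/187 ≈ -0.0053476)
L(E)*(o + G(3, -9)) = (30 - 6*(9/4)**2)*(-1/187 + (-37 + 9*(-9) + 18*3)/(-4 - 9 + 2*3)) = (30 - 6*81/16)*(-1/187 + (-37 - 81 + 54)/(-4 - 9 + 6)) = (30 - 243/8)*(-1/187 - 64/(-7)) = -3*(-1/187 - 1/7*(-64))/8 = -3*(-1/187 + 64/7)/8 = -3/8*11961/1309 = -35883/10472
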